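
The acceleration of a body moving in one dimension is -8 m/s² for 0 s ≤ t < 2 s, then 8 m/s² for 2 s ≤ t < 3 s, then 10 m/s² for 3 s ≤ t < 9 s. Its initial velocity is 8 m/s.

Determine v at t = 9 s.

Δv equals the area under the a-t graph; then v = v₀ + Δv.
0–2 s: -8 × 2 = -16 m/s
2–3 s: 8 × 1 = 8 m/s
3–9 s: 10 × 6 = 60 m/s
Δv = 52 m/s, so v(9) = 8 + (52) = 60 m/s.

60 m/s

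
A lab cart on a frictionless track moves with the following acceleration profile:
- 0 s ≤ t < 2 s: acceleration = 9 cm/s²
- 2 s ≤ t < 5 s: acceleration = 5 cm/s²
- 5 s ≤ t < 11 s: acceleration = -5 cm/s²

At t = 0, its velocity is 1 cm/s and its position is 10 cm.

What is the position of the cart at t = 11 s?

On each constant-a segment, Δv = aΔt and Δx = v₀Δt + ½aΔt²; chain segment to segment.
0–2 s: v starts 1 cm/s; Δx = 1·2 + ½·9·2² = 20 cm; v ends 19 cm/s.
2–5 s: v starts 19 cm/s; Δx = 19·3 + ½·5·3² = 79.5 cm; v ends 34 cm/s.
5–11 s: v starts 34 cm/s; Δx = 34·6 + ½·-5·6² = 114 cm; v ends 4 cm/s.
x(11) = 10 + Σ Δx = 223.5 cm.

223.5 cm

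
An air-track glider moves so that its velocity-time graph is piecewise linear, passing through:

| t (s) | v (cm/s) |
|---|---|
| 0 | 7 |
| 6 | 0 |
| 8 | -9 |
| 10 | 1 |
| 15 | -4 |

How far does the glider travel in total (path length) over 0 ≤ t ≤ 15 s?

46.7 cm

Distance (not displacement) is the total path length: add the absolute areas under v-t.
0–6 s: |½(7 + 0)(6)| = 21 cm
6–8 s: |½(0 + -9)(2)| = 9 cm
8–10 s: v = 0 at t = 9.8 s; triangle areas 8.1 + 0.1 = 8.2 cm
10–15 s: v = 0 at t = 11 s; triangle areas 0.5 + 8 = 8.5 cm
Total distance = 46.7 cm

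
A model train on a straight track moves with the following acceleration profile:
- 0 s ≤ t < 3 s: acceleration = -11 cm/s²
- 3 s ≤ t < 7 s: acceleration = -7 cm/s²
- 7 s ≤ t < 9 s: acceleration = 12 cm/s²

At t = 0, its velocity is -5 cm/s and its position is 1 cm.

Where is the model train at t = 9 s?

-379.5 cm

On each constant-a segment, Δv = aΔt and Δx = v₀Δt + ½aΔt²; chain segment to segment.
0–3 s: v starts -5 cm/s; Δx = -5·3 + ½·-11·3² = -64.5 cm; v ends -38 cm/s.
3–7 s: v starts -38 cm/s; Δx = -38·4 + ½·-7·4² = -208 cm; v ends -66 cm/s.
7–9 s: v starts -66 cm/s; Δx = -66·2 + ½·12·2² = -108 cm; v ends -42 cm/s.
x(9) = 1 + Σ Δx = -379.5 cm.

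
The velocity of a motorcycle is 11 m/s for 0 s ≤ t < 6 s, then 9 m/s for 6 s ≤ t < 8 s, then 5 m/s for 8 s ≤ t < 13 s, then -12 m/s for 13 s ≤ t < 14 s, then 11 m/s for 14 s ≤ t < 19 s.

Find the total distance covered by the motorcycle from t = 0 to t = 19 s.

Distance (not displacement) is the total path length: add the absolute areas under v-t.
0–6 s: |11| × 6 = 66 m
6–8 s: |9| × 2 = 18 m
8–13 s: |5| × 5 = 25 m
13–14 s: |-12| × 1 = 12 m
14–19 s: |11| × 5 = 55 m
Total distance = 176 m

176 m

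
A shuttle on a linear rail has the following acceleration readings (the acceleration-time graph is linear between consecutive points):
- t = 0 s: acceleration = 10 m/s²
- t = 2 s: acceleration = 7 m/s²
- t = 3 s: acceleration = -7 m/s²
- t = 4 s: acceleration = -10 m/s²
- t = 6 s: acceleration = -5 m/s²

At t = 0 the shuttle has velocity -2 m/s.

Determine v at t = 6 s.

-8.5 m/s

Δv equals the area under the a-t graph; then v = v₀ + Δv.
0–2 s: ½(10 + 7)(2) = 17 m/s
2–3 s: ½(7 + -7)(1) = 0 m/s
3–4 s: ½(-7 + -10)(1) = -8.5 m/s
4–6 s: ½(-10 + -5)(2) = -15 m/s
Δv = -6.5 m/s, so v(6) = -2 + (-6.5) = -8.5 m/s.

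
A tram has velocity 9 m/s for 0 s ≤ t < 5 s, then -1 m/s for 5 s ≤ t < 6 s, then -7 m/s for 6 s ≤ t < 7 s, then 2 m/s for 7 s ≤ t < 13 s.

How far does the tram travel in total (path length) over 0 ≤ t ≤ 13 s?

65 m

Distance (not displacement) is the total path length: add the absolute areas under v-t.
0–5 s: |9| × 5 = 45 m
5–6 s: |-1| × 1 = 1 m
6–7 s: |-7| × 1 = 7 m
7–13 s: |2| × 6 = 12 m
Total distance = 65 m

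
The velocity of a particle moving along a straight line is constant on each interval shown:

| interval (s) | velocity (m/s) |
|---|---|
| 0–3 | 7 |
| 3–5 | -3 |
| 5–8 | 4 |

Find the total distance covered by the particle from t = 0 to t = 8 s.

39 m

Distance (not displacement) is the total path length: add the absolute areas under v-t.
0–3 s: |7| × 3 = 21 m
3–5 s: |-3| × 2 = 6 m
5–8 s: |4| × 3 = 12 m
Total distance = 39 m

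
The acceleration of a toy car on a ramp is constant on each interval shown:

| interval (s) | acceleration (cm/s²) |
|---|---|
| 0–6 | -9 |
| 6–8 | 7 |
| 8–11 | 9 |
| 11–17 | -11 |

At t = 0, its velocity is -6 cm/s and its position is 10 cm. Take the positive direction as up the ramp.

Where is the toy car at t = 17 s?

On each constant-a segment, Δv = aΔt and Δx = v₀Δt + ½aΔt²; chain segment to segment.
0–6 s: v starts -6 cm/s; Δx = -6·6 + ½·-9·6² = -198 cm; v ends -60 cm/s.
6–8 s: v starts -60 cm/s; Δx = -60·2 + ½·7·2² = -106 cm; v ends -46 cm/s.
8–11 s: v starts -46 cm/s; Δx = -46·3 + ½·9·3² = -97.5 cm; v ends -19 cm/s.
11–17 s: v starts -19 cm/s; Δx = -19·6 + ½·-11·6² = -312 cm; v ends -85 cm/s.
x(17) = 10 + Σ Δx = -703.5 cm.

-703.5 cm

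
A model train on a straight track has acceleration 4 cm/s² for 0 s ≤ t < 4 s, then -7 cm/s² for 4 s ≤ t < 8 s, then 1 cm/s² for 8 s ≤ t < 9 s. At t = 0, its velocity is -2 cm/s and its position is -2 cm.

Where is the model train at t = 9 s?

8.5 cm

On each constant-a segment, Δv = aΔt and Δx = v₀Δt + ½aΔt²; chain segment to segment.
0–4 s: v starts -2 cm/s; Δx = -2·4 + ½·4·4² = 24 cm; v ends 14 cm/s.
4–8 s: v starts 14 cm/s; Δx = 14·4 + ½·-7·4² = 0 cm; v ends -14 cm/s.
8–9 s: v starts -14 cm/s; Δx = -14·1 + ½·1·1² = -13.5 cm; v ends -13 cm/s.
x(9) = -2 + Σ Δx = 8.5 cm.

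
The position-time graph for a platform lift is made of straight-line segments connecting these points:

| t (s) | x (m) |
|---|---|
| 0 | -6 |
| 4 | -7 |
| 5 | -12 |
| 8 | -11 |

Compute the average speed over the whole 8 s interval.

Average speed = (total path length)/(elapsed time); on a piecewise-linear x-t graph the path length is Σ|Δx|.
0–4 s: |Δx| = |-7 − -6| = 1 m
4–5 s: |Δx| = |-12 − -7| = 5 m
5–8 s: |Δx| = |-11 − -12| = 1 m
Total path = 7 m; average speed = 7/8 = 0.875 m/s.

0.875 m/s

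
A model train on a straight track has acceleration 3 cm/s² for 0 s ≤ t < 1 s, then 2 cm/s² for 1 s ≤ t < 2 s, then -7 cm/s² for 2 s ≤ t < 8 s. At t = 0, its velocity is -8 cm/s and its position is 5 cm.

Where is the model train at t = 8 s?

-149.5 cm

On each constant-a segment, Δv = aΔt and Δx = v₀Δt + ½aΔt²; chain segment to segment.
0–1 s: v starts -8 cm/s; Δx = -8·1 + ½·3·1² = -6.5 cm; v ends -5 cm/s.
1–2 s: v starts -5 cm/s; Δx = -5·1 + ½·2·1² = -4 cm; v ends -3 cm/s.
2–8 s: v starts -3 cm/s; Δx = -3·6 + ½·-7·6² = -144 cm; v ends -45 cm/s.
x(8) = 5 + Σ Δx = -149.5 cm.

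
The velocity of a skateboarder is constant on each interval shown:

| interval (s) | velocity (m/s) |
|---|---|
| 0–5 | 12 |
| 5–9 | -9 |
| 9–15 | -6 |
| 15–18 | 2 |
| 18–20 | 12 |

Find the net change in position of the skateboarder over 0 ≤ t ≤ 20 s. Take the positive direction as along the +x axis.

Displacement is the signed area under the v-t curve.
0–5 s: 12 × 5 = 60 m
5–9 s: -9 × 4 = -36 m
9–15 s: -6 × 6 = -36 m
15–18 s: 2 × 3 = 6 m
18–20 s: 12 × 2 = 24 m
Net displacement = 18 m

18 m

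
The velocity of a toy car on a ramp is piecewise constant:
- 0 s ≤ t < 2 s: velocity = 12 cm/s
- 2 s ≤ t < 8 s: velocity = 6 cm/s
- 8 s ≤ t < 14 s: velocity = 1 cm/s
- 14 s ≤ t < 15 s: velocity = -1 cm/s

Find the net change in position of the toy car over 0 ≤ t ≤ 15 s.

65 cm

Net displacement equals the area under the velocity-time graph (areas below the axis count negative).
0–2 s: 12 × 2 = 24 cm
2–8 s: 6 × 6 = 36 cm
8–14 s: 1 × 6 = 6 cm
14–15 s: -1 × 1 = -1 cm
Net displacement = 65 cm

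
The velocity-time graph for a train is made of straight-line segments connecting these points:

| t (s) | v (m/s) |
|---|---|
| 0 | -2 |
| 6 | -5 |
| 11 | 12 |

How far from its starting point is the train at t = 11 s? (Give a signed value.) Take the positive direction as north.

-3.5 m

Net displacement equals the area under the velocity-time graph (areas below the axis count negative).
0–6 s: ½(-2 + -5)(6) = -21 m
6–11 s: ½(-5 + 12)(5) = 17.5 m
Net displacement = -3.5 m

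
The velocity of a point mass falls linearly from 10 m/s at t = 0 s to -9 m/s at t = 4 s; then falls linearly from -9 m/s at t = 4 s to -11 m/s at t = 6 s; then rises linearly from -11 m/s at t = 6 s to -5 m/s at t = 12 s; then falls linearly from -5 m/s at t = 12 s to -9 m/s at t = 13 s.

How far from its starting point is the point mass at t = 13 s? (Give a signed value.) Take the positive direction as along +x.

-73 m

Displacement is the signed area under the v-t curve.
0–4 s: ½(10 + -9)(4) = 2 m
4–6 s: ½(-9 + -11)(2) = -20 m
6–12 s: ½(-11 + -5)(6) = -48 m
12–13 s: ½(-5 + -9)(1) = -7 m
Net displacement = -73 m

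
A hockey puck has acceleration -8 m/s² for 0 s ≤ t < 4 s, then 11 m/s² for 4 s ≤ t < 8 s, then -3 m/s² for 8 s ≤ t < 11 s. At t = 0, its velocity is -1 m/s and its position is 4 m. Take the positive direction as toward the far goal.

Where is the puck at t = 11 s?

On each constant-a segment, Δv = aΔt and Δx = v₀Δt + ½aΔt²; chain segment to segment.
0–4 s: v starts -1 m/s; Δx = -1·4 + ½·-8·4² = -68 m; v ends -33 m/s.
4–8 s: v starts -33 m/s; Δx = -33·4 + ½·11·4² = -44 m; v ends 11 m/s.
8–11 s: v starts 11 m/s; Δx = 11·3 + ½·-3·3² = 19.5 m; v ends 2 m/s.
x(11) = 4 + Σ Δx = -88.5 m.

-88.5 m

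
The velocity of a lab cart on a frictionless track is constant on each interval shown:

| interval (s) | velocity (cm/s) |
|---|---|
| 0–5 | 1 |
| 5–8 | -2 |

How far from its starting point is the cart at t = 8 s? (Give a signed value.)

Displacement is the signed area under the v-t curve.
0–5 s: 1 × 5 = 5 cm
5–8 s: -2 × 3 = -6 cm
Net displacement = -1 cm

-1 cm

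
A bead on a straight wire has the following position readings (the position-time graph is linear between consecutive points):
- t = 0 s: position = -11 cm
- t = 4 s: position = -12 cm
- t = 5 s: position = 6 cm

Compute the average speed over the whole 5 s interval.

3.8 cm/s

Average speed = (total path length)/(elapsed time); on a piecewise-linear x-t graph the path length is Σ|Δx|.
0–4 s: |Δx| = |-12 − -11| = 1 cm
4–5 s: |Δx| = |6 − -12| = 18 cm
Total path = 19 cm; average speed = 19/5 = 3.8 cm/s.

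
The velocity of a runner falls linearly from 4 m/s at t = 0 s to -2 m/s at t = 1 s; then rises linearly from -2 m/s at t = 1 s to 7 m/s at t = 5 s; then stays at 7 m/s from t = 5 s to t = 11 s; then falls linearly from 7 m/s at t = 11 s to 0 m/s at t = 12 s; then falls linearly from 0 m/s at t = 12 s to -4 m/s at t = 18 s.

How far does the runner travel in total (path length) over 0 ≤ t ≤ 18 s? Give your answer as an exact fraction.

1277/18 m

Total distance travelled is ∫|v| dt — sum the magnitudes of each area piece.
0–1 s: v = 0 at t = 2/3 s; triangle areas 4/3 + 1/3 = 5/3 m
1–5 s: v = 0 at t = 17/9 s; triangle areas 8/9 + 98/9 = 106/9 m
5–11 s: |7| × 6 = 42 m
11–12 s: |½(7 + 0)(1)| = 3.5 m
12–18 s: |½(0 + -4)(6)| = 12 m
Total distance = 1277/18 m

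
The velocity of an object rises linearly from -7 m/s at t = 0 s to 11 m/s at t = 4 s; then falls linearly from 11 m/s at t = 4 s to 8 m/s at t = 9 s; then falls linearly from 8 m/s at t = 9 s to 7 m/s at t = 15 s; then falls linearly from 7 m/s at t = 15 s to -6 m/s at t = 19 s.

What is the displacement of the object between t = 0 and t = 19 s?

102.5 m

Net displacement equals the area under the velocity-time graph (areas below the axis count negative).
0–4 s: ½(-7 + 11)(4) = 8 m
4–9 s: ½(11 + 8)(5) = 47.5 m
9–15 s: ½(8 + 7)(6) = 45 m
15–19 s: ½(7 + -6)(4) = 2 m
Net displacement = 102.5 m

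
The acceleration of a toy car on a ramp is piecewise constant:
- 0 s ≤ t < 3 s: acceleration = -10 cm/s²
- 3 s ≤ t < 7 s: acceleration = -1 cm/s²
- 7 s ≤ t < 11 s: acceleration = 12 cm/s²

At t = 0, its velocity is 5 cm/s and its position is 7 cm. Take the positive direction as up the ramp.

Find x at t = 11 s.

-151 cm

On each constant-a segment, Δv = aΔt and Δx = v₀Δt + ½aΔt²; chain segment to segment.
0–3 s: v starts 5 cm/s; Δx = 5·3 + ½·-10·3² = -30 cm; v ends -25 cm/s.
3–7 s: v starts -25 cm/s; Δx = -25·4 + ½·-1·4² = -108 cm; v ends -29 cm/s.
7–11 s: v starts -29 cm/s; Δx = -29·4 + ½·12·4² = -20 cm; v ends 19 cm/s.
x(11) = 7 + Σ Δx = -151 cm.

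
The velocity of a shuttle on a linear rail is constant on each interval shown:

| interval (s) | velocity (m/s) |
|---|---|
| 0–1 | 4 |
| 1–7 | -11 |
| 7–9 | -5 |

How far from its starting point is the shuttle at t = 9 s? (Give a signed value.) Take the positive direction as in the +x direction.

Net displacement equals the area under the velocity-time graph (areas below the axis count negative).
0–1 s: 4 × 1 = 4 m
1–7 s: -11 × 6 = -66 m
7–9 s: -5 × 2 = -10 m
Net displacement = -72 m

-72 m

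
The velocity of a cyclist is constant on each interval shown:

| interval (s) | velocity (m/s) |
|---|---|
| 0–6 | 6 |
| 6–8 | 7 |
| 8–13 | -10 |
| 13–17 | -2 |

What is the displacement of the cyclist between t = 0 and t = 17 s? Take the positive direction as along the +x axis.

-8 m

Net displacement equals the area under the velocity-time graph (areas below the axis count negative).
0–6 s: 6 × 6 = 36 m
6–8 s: 7 × 2 = 14 m
8–13 s: -10 × 5 = -50 m
13–17 s: -2 × 4 = -8 m
Net displacement = -8 m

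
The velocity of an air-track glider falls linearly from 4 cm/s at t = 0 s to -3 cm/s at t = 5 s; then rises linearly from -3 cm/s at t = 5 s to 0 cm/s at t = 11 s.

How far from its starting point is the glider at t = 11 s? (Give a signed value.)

-6.5 cm

Displacement is the signed area under the v-t curve.
0–5 s: ½(4 + -3)(5) = 2.5 cm
5–11 s: ½(-3 + 0)(6) = -9 cm
Net displacement = -6.5 cm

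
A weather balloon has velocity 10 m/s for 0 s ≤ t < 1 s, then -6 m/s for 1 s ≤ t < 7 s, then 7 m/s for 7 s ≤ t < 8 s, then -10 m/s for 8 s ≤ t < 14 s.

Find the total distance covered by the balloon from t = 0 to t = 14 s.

113 m

Distance (not displacement) is the total path length: add the absolute areas under v-t.
0–1 s: |10| × 1 = 10 m
1–7 s: |-6| × 6 = 36 m
7–8 s: |7| × 1 = 7 m
8–14 s: |-10| × 6 = 60 m
Total distance = 113 m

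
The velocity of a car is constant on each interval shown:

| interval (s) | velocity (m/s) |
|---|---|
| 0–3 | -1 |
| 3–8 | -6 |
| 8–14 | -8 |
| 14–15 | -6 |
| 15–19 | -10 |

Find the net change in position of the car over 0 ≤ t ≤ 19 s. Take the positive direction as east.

Displacement is the signed area under the v-t curve.
0–3 s: -1 × 3 = -3 m
3–8 s: -6 × 5 = -30 m
8–14 s: -8 × 6 = -48 m
14–15 s: -6 × 1 = -6 m
15–19 s: -10 × 4 = -40 m
Net displacement = -127 m

-127 m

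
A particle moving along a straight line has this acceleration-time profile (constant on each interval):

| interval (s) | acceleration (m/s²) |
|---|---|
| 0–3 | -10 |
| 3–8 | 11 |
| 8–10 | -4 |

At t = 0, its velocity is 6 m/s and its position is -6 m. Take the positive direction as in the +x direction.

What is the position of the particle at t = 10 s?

On each constant-a segment, Δv = aΔt and Δx = v₀Δt + ½aΔt²; chain segment to segment.
0–3 s: v starts 6 m/s; Δx = 6·3 + ½·-10·3² = -27 m; v ends -24 m/s.
3–8 s: v starts -24 m/s; Δx = -24·5 + ½·11·5² = 17.5 m; v ends 31 m/s.
8–10 s: v starts 31 m/s; Δx = 31·2 + ½·-4·2² = 54 m; v ends 23 m/s.
x(10) = -6 + Σ Δx = 38.5 m.

38.5 m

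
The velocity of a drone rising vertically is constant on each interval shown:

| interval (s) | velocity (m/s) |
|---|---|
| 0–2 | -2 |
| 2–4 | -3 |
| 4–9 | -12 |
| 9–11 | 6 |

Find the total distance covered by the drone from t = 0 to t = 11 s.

Distance (not displacement) is the total path length: add the absolute areas under v-t.
0–2 s: |-2| × 2 = 4 m
2–4 s: |-3| × 2 = 6 m
4–9 s: |-12| × 5 = 60 m
9–11 s: |6| × 2 = 12 m
Total distance = 82 m

82 m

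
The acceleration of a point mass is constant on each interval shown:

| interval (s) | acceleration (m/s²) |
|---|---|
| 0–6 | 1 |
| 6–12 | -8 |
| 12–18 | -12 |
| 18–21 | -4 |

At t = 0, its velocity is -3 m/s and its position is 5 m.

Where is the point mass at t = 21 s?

On each constant-a segment, Δv = aΔt and Δx = v₀Δt + ½aΔt²; chain segment to segment.
0–6 s: v starts -3 m/s; Δx = -3·6 + ½·1·6² = 0 m; v ends 3 m/s.
6–12 s: v starts 3 m/s; Δx = 3·6 + ½·-8·6² = -126 m; v ends -45 m/s.
12–18 s: v starts -45 m/s; Δx = -45·6 + ½·-12·6² = -486 m; v ends -117 m/s.
18–21 s: v starts -117 m/s; Δx = -117·3 + ½·-4·3² = -369 m; v ends -129 m/s.
x(21) = 5 + Σ Δx = -976 m.

-976 m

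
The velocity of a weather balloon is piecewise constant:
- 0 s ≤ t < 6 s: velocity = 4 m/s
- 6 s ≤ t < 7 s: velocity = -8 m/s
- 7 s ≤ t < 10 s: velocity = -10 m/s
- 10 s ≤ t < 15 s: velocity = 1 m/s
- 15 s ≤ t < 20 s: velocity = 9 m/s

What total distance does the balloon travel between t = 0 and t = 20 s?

Total distance travelled is ∫|v| dt — sum the magnitudes of each area piece.
0–6 s: |4| × 6 = 24 m
6–7 s: |-8| × 1 = 8 m
7–10 s: |-10| × 3 = 30 m
10–15 s: |1| × 5 = 5 m
15–20 s: |9| × 5 = 45 m
Total distance = 112 m

112 m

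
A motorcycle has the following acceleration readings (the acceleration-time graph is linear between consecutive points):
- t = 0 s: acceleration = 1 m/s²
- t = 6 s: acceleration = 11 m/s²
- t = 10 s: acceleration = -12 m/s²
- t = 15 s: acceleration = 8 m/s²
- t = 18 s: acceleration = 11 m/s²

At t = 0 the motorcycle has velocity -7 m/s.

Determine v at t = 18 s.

Δv equals the area under the a-t graph; then v = v₀ + Δv.
0–6 s: ½(1 + 11)(6) = 36 m/s
6–10 s: ½(11 + -12)(4) = -2 m/s
10–15 s: ½(-12 + 8)(5) = -10 m/s
15–18 s: ½(8 + 11)(3) = 28.5 m/s
Δv = 52.5 m/s, so v(18) = -7 + (52.5) = 45.5 m/s.

45.5 m/s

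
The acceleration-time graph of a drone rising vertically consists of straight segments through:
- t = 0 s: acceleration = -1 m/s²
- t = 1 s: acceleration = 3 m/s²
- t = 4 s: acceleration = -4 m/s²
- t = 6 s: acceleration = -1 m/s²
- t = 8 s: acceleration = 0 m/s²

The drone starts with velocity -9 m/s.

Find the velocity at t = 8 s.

Δv equals the area under the a-t graph; then v = v₀ + Δv.
0–1 s: ½(-1 + 3)(1) = 1 m/s
1–4 s: ½(3 + -4)(3) = -1.5 m/s
4–6 s: ½(-4 + -1)(2) = -5 m/s
6–8 s: ½(-1 + 0)(2) = -1 m/s
Δv = -6.5 m/s, so v(8) = -9 + (-6.5) = -15.5 m/s.

-15.5 m/s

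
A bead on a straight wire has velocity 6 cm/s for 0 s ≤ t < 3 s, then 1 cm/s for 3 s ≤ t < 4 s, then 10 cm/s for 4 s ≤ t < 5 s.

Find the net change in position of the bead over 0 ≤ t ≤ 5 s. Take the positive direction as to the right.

Net displacement equals the area under the velocity-time graph (areas below the axis count negative).
0–3 s: 6 × 3 = 18 cm
3–4 s: 1 × 1 = 1 cm
4–5 s: 10 × 1 = 10 cm
Net displacement = 29 cm

29 cm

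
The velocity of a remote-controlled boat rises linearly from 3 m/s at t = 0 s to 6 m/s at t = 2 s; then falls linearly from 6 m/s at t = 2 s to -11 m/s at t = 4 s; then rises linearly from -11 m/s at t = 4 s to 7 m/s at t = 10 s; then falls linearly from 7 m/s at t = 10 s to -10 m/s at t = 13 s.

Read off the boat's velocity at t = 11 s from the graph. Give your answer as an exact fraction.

On 10–13 s the graph is linear from 7 to -10 m/s: v(11) = 7 + (-10 − 7)·(11 − 10)/(13 − 10) = 4/3 m/s.

4/3 m/s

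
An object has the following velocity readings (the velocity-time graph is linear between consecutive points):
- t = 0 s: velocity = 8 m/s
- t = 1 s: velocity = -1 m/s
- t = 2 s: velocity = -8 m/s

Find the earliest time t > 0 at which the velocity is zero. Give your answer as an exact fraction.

t = 8/9 s

v changes sign on 0–1 s (from 8 to -1); the graph is linear there, so v = 0 at t = 0 + (-8)·(1 − 0)/(-1 − 8) = 8/9 s.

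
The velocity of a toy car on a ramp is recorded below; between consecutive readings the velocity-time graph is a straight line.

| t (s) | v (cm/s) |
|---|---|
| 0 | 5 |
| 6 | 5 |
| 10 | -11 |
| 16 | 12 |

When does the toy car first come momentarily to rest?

t = 7.25 s

v changes sign on 6–10 s (from 5 to -11); the graph is linear there, so v = 0 at t = 6 + (-5)·(10 − 6)/(-11 − 5) = 7.25 s.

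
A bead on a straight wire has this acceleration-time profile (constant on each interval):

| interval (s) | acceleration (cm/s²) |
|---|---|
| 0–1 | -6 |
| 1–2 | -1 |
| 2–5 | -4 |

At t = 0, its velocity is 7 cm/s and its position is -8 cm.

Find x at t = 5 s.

-21.5 cm

On each constant-a segment, Δv = aΔt and Δx = v₀Δt + ½aΔt²; chain segment to segment.
0–1 s: v starts 7 cm/s; Δx = 7·1 + ½·-6·1² = 4 cm; v ends 1 cm/s.
1–2 s: v starts 1 cm/s; Δx = 1·1 + ½·-1·1² = 0.5 cm; v ends 0 cm/s.
2–5 s: v starts 0 cm/s; Δx = 0·3 + ½·-4·3² = -18 cm; v ends -12 cm/s.
x(5) = -8 + Σ Δx = -21.5 cm.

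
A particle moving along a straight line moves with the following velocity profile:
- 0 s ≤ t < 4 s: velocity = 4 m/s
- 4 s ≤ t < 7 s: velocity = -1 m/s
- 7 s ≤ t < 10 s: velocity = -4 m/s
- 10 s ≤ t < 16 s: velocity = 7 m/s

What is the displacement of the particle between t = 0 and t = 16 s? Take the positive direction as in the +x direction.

Displacement is the signed area under the v-t curve.
0–4 s: 4 × 4 = 16 m
4–7 s: -1 × 3 = -3 m
7–10 s: -4 × 3 = -12 m
10–16 s: 7 × 6 = 42 m
Net displacement = 43 m

43 m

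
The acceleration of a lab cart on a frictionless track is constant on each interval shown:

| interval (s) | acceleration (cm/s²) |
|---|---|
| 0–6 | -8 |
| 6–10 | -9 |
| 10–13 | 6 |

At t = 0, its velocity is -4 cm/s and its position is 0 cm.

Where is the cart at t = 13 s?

-685 cm

On each constant-a segment, Δv = aΔt and Δx = v₀Δt + ½aΔt²; chain segment to segment.
0–6 s: v starts -4 cm/s; Δx = -4·6 + ½·-8·6² = -168 cm; v ends -52 cm/s.
6–10 s: v starts -52 cm/s; Δx = -52·4 + ½·-9·4² = -280 cm; v ends -88 cm/s.
10–13 s: v starts -88 cm/s; Δx = -88·3 + ½·6·3² = -237 cm; v ends -70 cm/s.
x(13) = 0 + Σ Δx = -685 cm.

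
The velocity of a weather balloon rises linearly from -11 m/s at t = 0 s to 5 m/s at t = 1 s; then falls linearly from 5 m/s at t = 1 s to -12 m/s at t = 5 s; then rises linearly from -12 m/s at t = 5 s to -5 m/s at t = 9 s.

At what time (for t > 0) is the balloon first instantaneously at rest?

t = 0.6875 s

v changes sign on 0–1 s (from -11 to 5); the graph is linear there, so v = 0 at t = 0 + (11)·(1 − 0)/(5 − -11) = 0.6875 s.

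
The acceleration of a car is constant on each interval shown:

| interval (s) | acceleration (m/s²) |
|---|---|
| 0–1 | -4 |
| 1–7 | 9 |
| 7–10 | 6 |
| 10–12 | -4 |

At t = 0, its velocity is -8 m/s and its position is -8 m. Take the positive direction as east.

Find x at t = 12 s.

337 m

On each constant-a segment, Δv = aΔt and Δx = v₀Δt + ½aΔt²; chain segment to segment.
0–1 s: v starts -8 m/s; Δx = -8·1 + ½·-4·1² = -10 m; v ends -12 m/s.
1–7 s: v starts -12 m/s; Δx = -12·6 + ½·9·6² = 90 m; v ends 42 m/s.
7–10 s: v starts 42 m/s; Δx = 42·3 + ½·6·3² = 153 m; v ends 60 m/s.
10–12 s: v starts 60 m/s; Δx = 60·2 + ½·-4·2² = 112 m; v ends 52 m/s.
x(12) = -8 + Σ Δx = 337 m.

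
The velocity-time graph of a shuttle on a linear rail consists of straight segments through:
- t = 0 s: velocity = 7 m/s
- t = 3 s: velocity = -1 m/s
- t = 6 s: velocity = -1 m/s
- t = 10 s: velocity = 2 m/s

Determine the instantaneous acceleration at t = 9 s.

Acceleration is the slope of the v-t graph on 6–10 s: (2 − -1)/(10 − 6) = 0.75 m/s².

0.75 m/s²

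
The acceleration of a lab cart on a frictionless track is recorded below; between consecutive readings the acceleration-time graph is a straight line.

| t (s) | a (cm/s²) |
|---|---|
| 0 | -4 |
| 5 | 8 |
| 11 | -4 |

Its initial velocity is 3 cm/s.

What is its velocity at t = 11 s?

Δv equals the area under the a-t graph; then v = v₀ + Δv.
0–5 s: ½(-4 + 8)(5) = 10 cm/s
5–11 s: ½(8 + -4)(6) = 12 cm/s
Δv = 22 cm/s, so v(11) = 3 + (22) = 25 cm/s.

25 cm/s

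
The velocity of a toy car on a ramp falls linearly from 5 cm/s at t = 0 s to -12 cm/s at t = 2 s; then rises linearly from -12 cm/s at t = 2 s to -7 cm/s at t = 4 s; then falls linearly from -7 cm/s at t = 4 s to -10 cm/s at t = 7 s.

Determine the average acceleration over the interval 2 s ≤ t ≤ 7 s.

Average acceleration = Δv/Δt = (-10 − -12)/(7 − 2) = 0.4 cm/s².

0.4 cm/s²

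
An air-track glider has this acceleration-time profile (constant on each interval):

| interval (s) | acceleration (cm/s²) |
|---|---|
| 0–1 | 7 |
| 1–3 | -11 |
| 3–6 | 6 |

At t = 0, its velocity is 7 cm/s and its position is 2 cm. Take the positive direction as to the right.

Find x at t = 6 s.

21.5 cm

On each constant-a segment, Δv = aΔt and Δx = v₀Δt + ½aΔt²; chain segment to segment.
0–1 s: v starts 7 cm/s; Δx = 7·1 + ½·7·1² = 10.5 cm; v ends 14 cm/s.
1–3 s: v starts 14 cm/s; Δx = 14·2 + ½·-11·2² = 6 cm; v ends -8 cm/s.
3–6 s: v starts -8 cm/s; Δx = -8·3 + ½·6·3² = 3 cm; v ends 10 cm/s.
x(6) = 2 + Σ Δx = 21.5 cm.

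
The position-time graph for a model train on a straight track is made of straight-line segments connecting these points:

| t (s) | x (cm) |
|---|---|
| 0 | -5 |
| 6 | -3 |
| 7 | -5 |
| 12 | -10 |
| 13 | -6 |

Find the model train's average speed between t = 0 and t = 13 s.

1 cm/s

Average speed = (total path length)/(elapsed time); on a piecewise-linear x-t graph the path length is Σ|Δx|.
0–6 s: |Δx| = |-3 − -5| = 2 cm
6–7 s: |Δx| = |-5 − -3| = 2 cm
7–12 s: |Δx| = |-10 − -5| = 5 cm
12–13 s: |Δx| = |-6 − -10| = 4 cm
Total path = 13 cm; average speed = 13/13 = 1 cm/s.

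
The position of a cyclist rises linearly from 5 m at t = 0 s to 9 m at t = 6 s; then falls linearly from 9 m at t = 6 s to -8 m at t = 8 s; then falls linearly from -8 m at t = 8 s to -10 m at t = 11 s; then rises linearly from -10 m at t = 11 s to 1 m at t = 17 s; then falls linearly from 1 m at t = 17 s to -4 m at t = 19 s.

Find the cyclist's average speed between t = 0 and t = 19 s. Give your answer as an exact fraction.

39/19 m/s

Average speed = (total path length)/(elapsed time); on a piecewise-linear x-t graph the path length is Σ|Δx|.
0–6 s: |Δx| = |9 − 5| = 4 m
6–8 s: |Δx| = |-8 − 9| = 17 m
8–11 s: |Δx| = |-10 − -8| = 2 m
11–17 s: |Δx| = |1 − -10| = 11 m
17–19 s: |Δx| = |-4 − 1| = 5 m
Total path = 39 m; average speed = 39/19 = 39/19 m/s.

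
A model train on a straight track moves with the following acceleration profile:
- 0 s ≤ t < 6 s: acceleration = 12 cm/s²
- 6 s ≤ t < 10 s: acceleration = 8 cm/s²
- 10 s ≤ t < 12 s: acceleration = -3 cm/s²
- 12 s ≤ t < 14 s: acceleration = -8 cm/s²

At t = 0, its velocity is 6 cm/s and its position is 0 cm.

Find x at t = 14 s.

1034 cm

On each constant-a segment, Δv = aΔt and Δx = v₀Δt + ½aΔt²; chain segment to segment.
0–6 s: v starts 6 cm/s; Δx = 6·6 + ½·12·6² = 252 cm; v ends 78 cm/s.
6–10 s: v starts 78 cm/s; Δx = 78·4 + ½·8·4² = 376 cm; v ends 110 cm/s.
10–12 s: v starts 110 cm/s; Δx = 110·2 + ½·-3·2² = 214 cm; v ends 104 cm/s.
12–14 s: v starts 104 cm/s; Δx = 104·2 + ½·-8·2² = 192 cm; v ends 88 cm/s.
x(14) = 0 + Σ Δx = 1034 cm.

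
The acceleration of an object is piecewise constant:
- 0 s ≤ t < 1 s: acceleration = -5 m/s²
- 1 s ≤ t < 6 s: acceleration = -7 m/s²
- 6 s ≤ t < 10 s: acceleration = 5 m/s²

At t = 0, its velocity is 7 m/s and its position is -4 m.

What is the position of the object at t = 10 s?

On each constant-a segment, Δv = aΔt and Δx = v₀Δt + ½aΔt²; chain segment to segment.
0–1 s: v starts 7 m/s; Δx = 7·1 + ½·-5·1² = 4.5 m; v ends 2 m/s.
1–6 s: v starts 2 m/s; Δx = 2·5 + ½·-7·5² = -77.5 m; v ends -33 m/s.
6–10 s: v starts -33 m/s; Δx = -33·4 + ½·5·4² = -92 m; v ends -13 m/s.
x(10) = -4 + Σ Δx = -169 m.

-169 m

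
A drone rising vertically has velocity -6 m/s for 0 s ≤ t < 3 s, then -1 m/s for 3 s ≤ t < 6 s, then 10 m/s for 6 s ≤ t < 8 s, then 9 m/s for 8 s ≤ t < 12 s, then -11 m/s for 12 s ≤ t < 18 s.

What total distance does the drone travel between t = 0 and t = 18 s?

143 m

Total distance travelled is ∫|v| dt — sum the magnitudes of each area piece.
0–3 s: |-6| × 3 = 18 m
3–6 s: |-1| × 3 = 3 m
6–8 s: |10| × 2 = 20 m
8–12 s: |9| × 4 = 36 m
12–18 s: |-11| × 6 = 66 m
Total distance = 143 m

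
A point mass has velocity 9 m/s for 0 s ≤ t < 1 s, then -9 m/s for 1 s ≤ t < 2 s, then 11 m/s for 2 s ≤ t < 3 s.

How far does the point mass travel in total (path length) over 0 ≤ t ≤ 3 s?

29 m

Total distance travelled is ∫|v| dt — sum the magnitudes of each area piece.
0–1 s: |9| × 1 = 9 m
1–2 s: |-9| × 1 = 9 m
2–3 s: |11| × 1 = 11 m
Total distance = 29 m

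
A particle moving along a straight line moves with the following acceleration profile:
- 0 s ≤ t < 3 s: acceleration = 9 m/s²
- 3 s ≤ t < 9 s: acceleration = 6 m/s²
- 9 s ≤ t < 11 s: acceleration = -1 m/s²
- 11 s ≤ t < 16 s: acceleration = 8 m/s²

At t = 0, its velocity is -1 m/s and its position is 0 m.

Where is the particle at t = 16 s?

On each constant-a segment, Δv = aΔt and Δx = v₀Δt + ½aΔt²; chain segment to segment.
0–3 s: v starts -1 m/s; Δx = -1·3 + ½·9·3² = 37.5 m; v ends 26 m/s.
3–9 s: v starts 26 m/s; Δx = 26·6 + ½·6·6² = 264 m; v ends 62 m/s.
9–11 s: v starts 62 m/s; Δx = 62·2 + ½·-1·2² = 122 m; v ends 60 m/s.
11–16 s: v starts 60 m/s; Δx = 60·5 + ½·8·5² = 400 m; v ends 100 m/s.
x(16) = 0 + Σ Δx = 823.5 m.

823.5 m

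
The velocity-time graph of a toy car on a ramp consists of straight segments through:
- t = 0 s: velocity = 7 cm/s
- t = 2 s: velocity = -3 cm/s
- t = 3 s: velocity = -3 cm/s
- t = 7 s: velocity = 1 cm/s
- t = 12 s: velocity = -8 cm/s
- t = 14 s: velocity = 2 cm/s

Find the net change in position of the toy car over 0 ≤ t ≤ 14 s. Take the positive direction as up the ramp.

Net displacement equals the area under the velocity-time graph (areas below the axis count negative).
0–2 s: ½(7 + -3)(2) = 4 cm
2–3 s: -3 × 1 = -3 cm
3–7 s: ½(-3 + 1)(4) = -4 cm
7–12 s: ½(1 + -8)(5) = -17.5 cm
12–14 s: ½(-8 + 2)(2) = -6 cm
Net displacement = -26.5 cm

-26.5 cm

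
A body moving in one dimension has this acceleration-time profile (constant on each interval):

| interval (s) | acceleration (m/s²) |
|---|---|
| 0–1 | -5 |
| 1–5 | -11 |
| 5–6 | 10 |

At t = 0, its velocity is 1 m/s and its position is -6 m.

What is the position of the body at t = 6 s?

-154.5 m

On each constant-a segment, Δv = aΔt and Δx = v₀Δt + ½aΔt²; chain segment to segment.
0–1 s: v starts 1 m/s; Δx = 1·1 + ½·-5·1² = -1.5 m; v ends -4 m/s.
1–5 s: v starts -4 m/s; Δx = -4·4 + ½·-11·4² = -104 m; v ends -48 m/s.
5–6 s: v starts -48 m/s; Δx = -48·1 + ½·10·1² = -43 m; v ends -38 m/s.
x(6) = -6 + Σ Δx = -154.5 m.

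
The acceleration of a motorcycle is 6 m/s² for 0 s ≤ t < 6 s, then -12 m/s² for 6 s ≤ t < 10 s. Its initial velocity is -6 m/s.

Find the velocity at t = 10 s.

Δv equals the area under the a-t graph; then v = v₀ + Δv.
0–6 s: 6 × 6 = 36 m/s
6–10 s: -12 × 4 = -48 m/s
Δv = -12 m/s, so v(10) = -6 + (-12) = -18 m/s.

-18 m/s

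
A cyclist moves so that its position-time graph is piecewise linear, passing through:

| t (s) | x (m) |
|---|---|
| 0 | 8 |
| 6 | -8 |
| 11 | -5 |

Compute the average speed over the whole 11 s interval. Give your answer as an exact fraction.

19/11 m/s

Average speed = (total path length)/(elapsed time); on a piecewise-linear x-t graph the path length is Σ|Δx|.
0–6 s: |Δx| = |-8 − 8| = 16 m
6–11 s: |Δx| = |-5 − -8| = 3 m
Total path = 19 m; average speed = 19/11 = 19/11 m/s.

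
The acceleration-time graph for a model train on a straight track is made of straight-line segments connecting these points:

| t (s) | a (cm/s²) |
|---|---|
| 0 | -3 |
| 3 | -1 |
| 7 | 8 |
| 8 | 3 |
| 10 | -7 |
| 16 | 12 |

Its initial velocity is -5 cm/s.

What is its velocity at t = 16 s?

19.5 cm/s

Δv equals the area under the a-t graph; then v = v₀ + Δv.
0–3 s: ½(-3 + -1)(3) = -6 cm/s
3–7 s: ½(-1 + 8)(4) = 14 cm/s
7–8 s: ½(8 + 3)(1) = 5.5 cm/s
8–10 s: ½(3 + -7)(2) = -4 cm/s
10–16 s: ½(-7 + 12)(6) = 15 cm/s
Δv = 24.5 cm/s, so v(16) = -5 + (24.5) = 19.5 cm/s.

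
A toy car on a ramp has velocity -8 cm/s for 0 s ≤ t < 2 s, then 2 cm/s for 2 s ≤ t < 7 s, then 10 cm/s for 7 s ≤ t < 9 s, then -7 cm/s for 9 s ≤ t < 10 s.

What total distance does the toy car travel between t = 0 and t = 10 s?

53 cm

Total distance travelled is ∫|v| dt — sum the magnitudes of each area piece.
0–2 s: |-8| × 2 = 16 cm
2–7 s: |2| × 5 = 10 cm
7–9 s: |10| × 2 = 20 cm
9–10 s: |-7| × 1 = 7 cm
Total distance = 53 cm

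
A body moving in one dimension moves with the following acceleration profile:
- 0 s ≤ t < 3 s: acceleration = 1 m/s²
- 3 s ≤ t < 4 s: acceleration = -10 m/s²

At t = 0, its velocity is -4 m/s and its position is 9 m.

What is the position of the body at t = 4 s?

On each constant-a segment, Δv = aΔt and Δx = v₀Δt + ½aΔt²; chain segment to segment.
0–3 s: v starts -4 m/s; Δx = -4·3 + ½·1·3² = -7.5 m; v ends -1 m/s.
3–4 s: v starts -1 m/s; Δx = -1·1 + ½·-10·1² = -6 m; v ends -11 m/s.
x(4) = 9 + Σ Δx = -4.5 m.

-4.5 m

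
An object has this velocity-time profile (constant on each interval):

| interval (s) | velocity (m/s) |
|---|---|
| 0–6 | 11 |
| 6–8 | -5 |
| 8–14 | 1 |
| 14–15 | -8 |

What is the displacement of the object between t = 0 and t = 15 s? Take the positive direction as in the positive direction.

Net displacement equals the area under the velocity-time graph (areas below the axis count negative).
0–6 s: 11 × 6 = 66 m
6–8 s: -5 × 2 = -10 m
8–14 s: 1 × 6 = 6 m
14–15 s: -8 × 1 = -8 m
Net displacement = 54 m

54 m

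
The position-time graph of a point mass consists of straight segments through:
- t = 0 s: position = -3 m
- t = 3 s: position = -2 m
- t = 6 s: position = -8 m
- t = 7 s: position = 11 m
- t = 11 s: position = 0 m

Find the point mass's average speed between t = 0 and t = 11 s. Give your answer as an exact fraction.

37/11 m/s

Average speed = (total path length)/(elapsed time); on a piecewise-linear x-t graph the path length is Σ|Δx|.
0–3 s: |Δx| = |-2 − -3| = 1 m
3–6 s: |Δx| = |-8 − -2| = 6 m
6–7 s: |Δx| = |11 − -8| = 19 m
7–11 s: |Δx| = |0 − 11| = 11 m
Total path = 37 m; average speed = 37/11 = 37/11 m/s.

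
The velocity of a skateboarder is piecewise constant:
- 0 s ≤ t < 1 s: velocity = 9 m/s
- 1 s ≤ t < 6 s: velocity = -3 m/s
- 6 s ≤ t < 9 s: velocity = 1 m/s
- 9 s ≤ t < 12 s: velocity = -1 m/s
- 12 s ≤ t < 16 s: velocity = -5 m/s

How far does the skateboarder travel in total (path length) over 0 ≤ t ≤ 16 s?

Distance (not displacement) is the total path length: add the absolute areas under v-t.
0–1 s: |9| × 1 = 9 m
1–6 s: |-3| × 5 = 15 m
6–9 s: |1| × 3 = 3 m
9–12 s: |-1| × 3 = 3 m
12–16 s: |-5| × 4 = 20 m
Total distance = 50 m

50 m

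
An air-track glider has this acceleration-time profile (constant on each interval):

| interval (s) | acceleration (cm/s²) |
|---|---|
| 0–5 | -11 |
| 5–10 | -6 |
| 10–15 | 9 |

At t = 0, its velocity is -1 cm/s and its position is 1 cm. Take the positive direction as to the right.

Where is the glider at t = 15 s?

-814 cm

On each constant-a segment, Δv = aΔt and Δx = v₀Δt + ½aΔt²; chain segment to segment.
0–5 s: v starts -1 cm/s; Δx = -1·5 + ½·-11·5² = -142.5 cm; v ends -56 cm/s.
5–10 s: v starts -56 cm/s; Δx = -56·5 + ½·-6·5² = -355 cm; v ends -86 cm/s.
10–15 s: v starts -86 cm/s; Δx = -86·5 + ½·9·5² = -317.5 cm; v ends -41 cm/s.
x(15) = 1 + Σ Δx = -814 cm.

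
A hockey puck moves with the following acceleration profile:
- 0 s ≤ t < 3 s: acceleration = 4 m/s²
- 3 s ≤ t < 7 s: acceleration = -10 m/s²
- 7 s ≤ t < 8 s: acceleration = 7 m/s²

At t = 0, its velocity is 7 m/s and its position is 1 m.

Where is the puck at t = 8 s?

18.5 m

On each constant-a segment, Δv = aΔt and Δx = v₀Δt + ½aΔt²; chain segment to segment.
0–3 s: v starts 7 m/s; Δx = 7·3 + ½·4·3² = 39 m; v ends 19 m/s.
3–7 s: v starts 19 m/s; Δx = 19·4 + ½·-10·4² = -4 m; v ends -21 m/s.
7–8 s: v starts -21 m/s; Δx = -21·1 + ½·7·1² = -17.5 m; v ends -14 m/s.
x(8) = 1 + Σ Δx = 18.5 m.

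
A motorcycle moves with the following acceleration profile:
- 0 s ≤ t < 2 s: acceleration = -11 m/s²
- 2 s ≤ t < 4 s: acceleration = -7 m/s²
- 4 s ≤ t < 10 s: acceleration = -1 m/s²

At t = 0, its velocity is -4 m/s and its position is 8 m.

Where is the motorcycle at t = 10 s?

-346 m

On each constant-a segment, Δv = aΔt and Δx = v₀Δt + ½aΔt²; chain segment to segment.
0–2 s: v starts -4 m/s; Δx = -4·2 + ½·-11·2² = -30 m; v ends -26 m/s.
2–4 s: v starts -26 m/s; Δx = -26·2 + ½·-7·2² = -66 m; v ends -40 m/s.
4–10 s: v starts -40 m/s; Δx = -40·6 + ½·-1·6² = -258 m; v ends -46 m/s.
x(10) = 8 + Σ Δx = -346 m.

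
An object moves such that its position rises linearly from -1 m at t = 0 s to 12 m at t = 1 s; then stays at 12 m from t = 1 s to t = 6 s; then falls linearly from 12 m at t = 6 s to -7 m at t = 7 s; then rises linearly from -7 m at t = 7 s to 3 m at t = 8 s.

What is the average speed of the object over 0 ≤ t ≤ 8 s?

Average speed = (total path length)/(elapsed time); on a piecewise-linear x-t graph the path length is Σ|Δx|.
0–1 s: |Δx| = |12 − -1| = 13 m
1–6 s: |Δx| = |12 − 12| = 0 m
6–7 s: |Δx| = |-7 − 12| = 19 m
7–8 s: |Δx| = |3 − -7| = 10 m
Total path = 42 m; average speed = 42/8 = 5.25 m/s.

5.25 m/s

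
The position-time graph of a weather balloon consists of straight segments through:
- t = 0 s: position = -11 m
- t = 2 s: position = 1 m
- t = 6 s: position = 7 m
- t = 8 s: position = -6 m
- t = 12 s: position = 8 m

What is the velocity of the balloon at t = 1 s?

Velocity is the slope of the x-t graph on 0–2 s: (1 − -11)/(2 − 0) = 6 m/s.

6 m/s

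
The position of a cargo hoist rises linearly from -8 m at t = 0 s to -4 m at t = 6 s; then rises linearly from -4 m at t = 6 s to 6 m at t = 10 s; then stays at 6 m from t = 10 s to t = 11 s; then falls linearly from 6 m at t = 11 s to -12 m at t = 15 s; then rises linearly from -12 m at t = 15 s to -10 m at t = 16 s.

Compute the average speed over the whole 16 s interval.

Average speed = (total path length)/(elapsed time); on a piecewise-linear x-t graph the path length is Σ|Δx|.
0–6 s: |Δx| = |-4 − -8| = 4 m
6–10 s: |Δx| = |6 − -4| = 10 m
10–11 s: |Δx| = |6 − 6| = 0 m
11–15 s: |Δx| = |-12 − 6| = 18 m
15–16 s: |Δx| = |-10 − -12| = 2 m
Total path = 34 m; average speed = 34/16 = 2.125 m/s.

2.125 m/s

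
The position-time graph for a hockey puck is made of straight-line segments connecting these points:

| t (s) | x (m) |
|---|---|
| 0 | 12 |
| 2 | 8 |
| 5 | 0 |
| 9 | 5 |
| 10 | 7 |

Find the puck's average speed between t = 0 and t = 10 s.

1.9 m/s

Average speed = (total path length)/(elapsed time); on a piecewise-linear x-t graph the path length is Σ|Δx|.
0–2 s: |Δx| = |8 − 12| = 4 m
2–5 s: |Δx| = |0 − 8| = 8 m
5–9 s: |Δx| = |5 − 0| = 5 m
9–10 s: |Δx| = |7 − 5| = 2 m
Total path = 19 m; average speed = 19/10 = 1.9 m/s.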